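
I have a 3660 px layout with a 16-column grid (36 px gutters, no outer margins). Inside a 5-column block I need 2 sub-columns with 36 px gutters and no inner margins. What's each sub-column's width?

3660 − 15·36 = 3120; ÷16 gives c = 195 px.
5-column span = 5·195 + 4·36 = 1119 px.
Subtracting 1 gutter of 36 leaves 1083 for 2 columns, so d = 541.5 px.

541.5 px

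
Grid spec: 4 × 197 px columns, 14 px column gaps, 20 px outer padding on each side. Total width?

Canvas = 2·20 + 4·197 + 3·14 = 40 + 788 + 42 = 870 px.

870 px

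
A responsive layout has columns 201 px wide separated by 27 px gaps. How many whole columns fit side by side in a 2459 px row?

k columns need k·201 + (k−1)·27 = k·228 − 27.
k·228 − 27 ≤ 2459 → k ≤ 2486 / 228 ≈ 10.90, so k = 10.

10 columns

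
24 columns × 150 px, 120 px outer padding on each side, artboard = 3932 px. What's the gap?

4 px

Subtract both margins: 3932 − 2·120 = 3692 px.
24 columns take 24·150 = 3600 px; remaining 92 splits into 23 gaps.
g = 92 / 23 = 4 px.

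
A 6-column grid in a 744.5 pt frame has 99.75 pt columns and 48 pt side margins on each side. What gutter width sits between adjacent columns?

Take off 96 pt of margins, leaving 648.5 pt.
6 columns take 6·99.75 = 598.5 pt; remaining 50 splits into 5 gutters.
g = 50 / 5 = 10 pt.

10 pt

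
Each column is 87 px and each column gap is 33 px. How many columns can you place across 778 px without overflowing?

Each extra column adds 87 + 33 = 120 px.
(778 + 33) / 120 = 6.76, so 6 columns fit.

6 columns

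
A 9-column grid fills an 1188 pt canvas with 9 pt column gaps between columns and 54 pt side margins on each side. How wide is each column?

112 pt

Take off 108 pt of margins, leaving 1080 pt.
9c + 8·9 = 1080 → 9c = 1008 → c = 112 pt.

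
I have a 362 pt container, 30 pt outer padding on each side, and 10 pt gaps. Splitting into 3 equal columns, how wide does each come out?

Subtract both margins: 362 − 2·30 = 302 pt.
3 columns + 2 gaps: 3c + 2·10 = 302.
3c = 302 − 20 = 282, so c = 94 pt.

94 pt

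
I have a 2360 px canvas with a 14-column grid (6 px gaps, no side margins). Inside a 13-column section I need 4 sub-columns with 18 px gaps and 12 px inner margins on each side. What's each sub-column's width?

528.25 px

14c + 13·6 = 2360 → 14c = 2282 → c = 163 px.
13-column span = 13·163 + 12·6 = 2191 px.
Inner content = 2191 − 2·12 = 2167 px.
2167 − 3·18 = 2113; ÷4 gives d = 528.25 px.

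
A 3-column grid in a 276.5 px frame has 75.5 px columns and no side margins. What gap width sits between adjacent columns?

25 px

Columns use 226.5 px, leaving 50 px across 2 gaps = 25 px each.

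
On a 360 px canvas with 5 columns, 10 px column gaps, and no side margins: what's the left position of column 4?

Subtracting 4 column gaps of 10 leaves 320 for 5 columns, so c = 64 px.
No margin, so column 4 starts at 3·(column + gutter) = 3·74 = 222 px.

222 px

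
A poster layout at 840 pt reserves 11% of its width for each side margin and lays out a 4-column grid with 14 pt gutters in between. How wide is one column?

153.3 pt

Margins: 11% × 840 = 92.4 pt each, so content = 840 − 184.8 = 655.2 pt.
655.2 − 3·14 = 613.2; ÷4 gives c = 153.3 pt.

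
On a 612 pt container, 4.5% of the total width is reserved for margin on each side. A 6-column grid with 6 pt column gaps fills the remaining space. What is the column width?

Each margin = 4.5% of 612 = 27.54 pt; content = 612 − 2·27.54 = 556.92 pt.
6 columns + 5 column gaps: 6c + 5·6 = 556.92.
6c = 556.92 − 30 = 526.92, so c = 87.82 pt.

87.82 pt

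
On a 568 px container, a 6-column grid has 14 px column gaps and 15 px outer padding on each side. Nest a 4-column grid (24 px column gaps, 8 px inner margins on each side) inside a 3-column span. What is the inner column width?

43.5 px

Subtract both margins: 568 − 2·15 = 538 px.
Subtracting 5 column gaps of 14 leaves 468 for 6 columns, so c = 78 px.
3 columns plus 2 column gaps: 234 + 28 = 262 px.
Inner content = 262 − 2·8 = 246 px.
4d + 3·24 = 246 → 4d = 174 → d = 43.5 px.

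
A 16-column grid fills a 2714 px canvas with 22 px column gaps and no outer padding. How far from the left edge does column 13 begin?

Subtracting 15 column gaps of 22 leaves 2384 for 16 columns, so c = 149 px.
Each column+gutter stride is 171 px; with no margin, 12 of them is 2052 px.

2052 px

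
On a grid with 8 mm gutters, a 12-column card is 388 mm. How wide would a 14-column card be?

388 − 11·8 = 300; ÷12 gives c = 25 mm.
14-column span = 14·25 + 13·8 = 454 mm.

454 mm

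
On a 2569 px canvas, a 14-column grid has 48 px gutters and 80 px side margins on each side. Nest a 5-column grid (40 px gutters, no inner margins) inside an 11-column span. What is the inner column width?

344.5 px

Inside the margins: 2569 − 160 = 2409 px.
14c + 13·48 = 2409 → 14c = 1785 → c = 127.5 px.
11 columns plus 10 gutters: 1402.5 + 480 = 1882.5 px.
1882.5 − 4·40 = 1722.5; ÷5 gives d = 344.5 px.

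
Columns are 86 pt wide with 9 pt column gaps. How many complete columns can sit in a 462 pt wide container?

4 columns

4 columns: 4·86 + 3·9 = 371 pt ≤ 462.
5 columns: 466 pt > 462. So 4.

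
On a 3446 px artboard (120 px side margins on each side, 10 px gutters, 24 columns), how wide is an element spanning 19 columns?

2536 px

Content width = 3446 − 2·120 = 3206 px.
24 columns + 23 gutters: 24c + 23·10 = 3206.
24c = 3206 − 230 = 2976, so c = 124 px.
19 columns plus 18 gutters: 2356 + 180 = 2536 px.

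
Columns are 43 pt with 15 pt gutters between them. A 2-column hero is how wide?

101 pt

2-column span = 2·43 + 1·15 = 101 pt.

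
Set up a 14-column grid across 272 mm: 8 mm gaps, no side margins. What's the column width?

14c + 13·8 = 272 → 14c = 168 → c = 12 mm.

12 mm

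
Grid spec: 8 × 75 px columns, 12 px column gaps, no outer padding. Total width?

Summing: 600 + 84 = 684 px.

684 px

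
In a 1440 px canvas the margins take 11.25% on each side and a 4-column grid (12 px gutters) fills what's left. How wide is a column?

1440 × (1 − 2·11.25%) = 1440 × 77.5% = 1116 px for the columns.
Subtracting 3 gutters of 12 leaves 1080 for 4 columns, so c = 270 px.

270 px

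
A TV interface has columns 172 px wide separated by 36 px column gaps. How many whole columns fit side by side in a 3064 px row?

Each extra column adds 172 + 36 = 208 px.
(3064 + 36) / 208 = 14.90, so 14 columns fit.

14 columns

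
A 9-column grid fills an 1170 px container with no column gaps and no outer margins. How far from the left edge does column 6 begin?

9c = 1170 → c = 130 px.
Before column 6: 5 columns + 5 column gaps.
Offset = 5·(130 + 0) = 5·130 = 650 px.

650 px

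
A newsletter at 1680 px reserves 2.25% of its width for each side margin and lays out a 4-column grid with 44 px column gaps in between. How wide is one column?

Margins: 2.25% × 1680 = 37.8 px each, so content = 1680 − 75.6 = 1604.4 px.
Subtracting 3 column gaps of 44 leaves 1472.4 for 4 columns, so c = 368.1 px.

368.1 px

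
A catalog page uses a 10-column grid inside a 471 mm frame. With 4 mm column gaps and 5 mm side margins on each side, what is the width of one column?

42.5 mm

Subtract both margins: 471 − 2·5 = 461 mm.
Subtracting 9 column gaps of 4 leaves 425 for 10 columns, so c = 42.5 mm.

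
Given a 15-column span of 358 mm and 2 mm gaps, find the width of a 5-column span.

15 columns + 14 gaps: 15c + 14·2 = 358.
15c = 358 − 28 = 330, so c = 22 mm.
5-column span = 5·22 + 4·2 = 118 mm.

118 mm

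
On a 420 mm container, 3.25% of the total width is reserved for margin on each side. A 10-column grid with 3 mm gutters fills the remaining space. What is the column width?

420 × (1 − 2·3.25%) = 420 × 93.5% = 392.7 mm for the columns.
10 columns + 9 gutters: 10c + 9·3 = 392.7.
10c = 392.7 − 27 = 365.7, so c = 36.57 mm.

36.57 mm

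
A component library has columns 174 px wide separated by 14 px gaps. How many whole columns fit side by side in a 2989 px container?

15 columns: 15·174 + 14·14 = 2806 px ≤ 2989.
16 columns: 2994 px > 2989. So 15.

15 columns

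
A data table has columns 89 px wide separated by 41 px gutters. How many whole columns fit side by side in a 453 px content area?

3 columns

k columns need k·89 + (k−1)·41 = k·130 − 41.
k·130 − 41 ≤ 453 → k ≤ 494 / 130 ≈ 3.80, so k = 3.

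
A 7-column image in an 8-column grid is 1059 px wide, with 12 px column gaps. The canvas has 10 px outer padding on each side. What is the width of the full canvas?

1232 px

7c + 6·12 = 1059 → 7c = 987 → c = 141 px.
Adding margins, columns and gutters: 20 + 1128 + 84 = 1232 px.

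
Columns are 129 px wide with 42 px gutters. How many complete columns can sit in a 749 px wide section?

4 columns

4 columns: 4·129 + 3·42 = 642 px ≤ 749.
5 columns: 813 px > 749. So 4.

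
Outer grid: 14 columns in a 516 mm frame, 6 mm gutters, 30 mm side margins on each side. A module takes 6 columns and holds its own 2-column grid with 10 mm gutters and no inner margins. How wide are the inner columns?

91 mm

Take off 60 mm of margins, leaving 456 mm.
456 − 13·6 = 378; ÷14 gives c = 27 mm.
6 columns plus 5 gutters: 162 + 30 = 192 mm.
Subtracting 1 gutter of 10 leaves 182 for 2 columns, so d = 91 mm.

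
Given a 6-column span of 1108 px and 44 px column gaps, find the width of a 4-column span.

724 px

6c + 5·44 = 1108 → 6c = 888 → c = 148 px.
4 columns plus 3 column gaps: 592 + 132 = 724 px.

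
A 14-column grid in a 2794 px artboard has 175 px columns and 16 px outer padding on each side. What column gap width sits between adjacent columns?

24 px

Subtract both margins: 2794 − 2·16 = 2762 px.
14 columns take 14·175 = 2450 px; remaining 312 splits into 13 column gaps.
g = 312 / 13 = 24 px.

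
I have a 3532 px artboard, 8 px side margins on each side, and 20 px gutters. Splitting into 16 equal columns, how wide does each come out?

201 px

Inside the margins: 3532 − 16 = 3516 px.
16c + 15·20 = 3516 → 16c = 3216 → c = 201 px.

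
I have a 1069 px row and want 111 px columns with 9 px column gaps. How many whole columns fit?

8 columns

k columns need k·111 + (k−1)·9 = k·120 − 9.
k·120 − 9 ≤ 1069 → k ≤ 1078 / 120 ≈ 8.98, so k = 8.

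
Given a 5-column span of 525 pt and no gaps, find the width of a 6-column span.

5c = 525 → c = 105 pt.
With no gaps, 6 columns span 6·105 = 630 pt.

630 pt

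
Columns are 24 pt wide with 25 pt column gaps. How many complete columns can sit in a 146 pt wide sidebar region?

Each extra column adds 24 + 25 = 49 pt.
(146 + 25) / 49 = 3.49, so 3 columns fit.

3 columns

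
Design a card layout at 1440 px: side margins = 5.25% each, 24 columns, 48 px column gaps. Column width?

Each margin = 5.25% of 1440 = 75.6 px; content = 1440 − 2·75.6 = 1288.8 px.
Subtracting 23 column gaps of 48 leaves 184.8 for 24 columns, so c = 7.7 px.

7.7 px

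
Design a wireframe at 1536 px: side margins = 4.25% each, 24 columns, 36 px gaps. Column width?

24.06 px

Margins: 4.25% × 1536 = 65.28 px each, so content = 1536 − 130.56 = 1405.44 px.
1405.44 − 23·36 = 577.44; ÷24 gives c = 24.06 px.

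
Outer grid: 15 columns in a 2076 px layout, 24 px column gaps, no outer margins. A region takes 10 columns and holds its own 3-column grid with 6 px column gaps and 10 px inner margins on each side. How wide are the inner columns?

448 px

15 columns + 14 column gaps: 15c + 14·24 = 2076.
15c = 2076 − 336 = 1740, so c = 116 px.
10 columns plus 9 column gaps: 1160 + 216 = 1376 px.
Inner content = 1376 − 2·10 = 1356 px.
3 columns + 2 column gaps: 3d + 2·6 = 1356.
3d = 1356 − 12 = 1344, so d = 448 px.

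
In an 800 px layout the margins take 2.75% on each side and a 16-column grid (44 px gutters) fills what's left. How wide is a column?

800 × (1 − 2·2.75%) = 800 × 94.5% = 756 px for the columns.
756 − 15·44 = 96; ÷16 gives c = 6 px.

6 px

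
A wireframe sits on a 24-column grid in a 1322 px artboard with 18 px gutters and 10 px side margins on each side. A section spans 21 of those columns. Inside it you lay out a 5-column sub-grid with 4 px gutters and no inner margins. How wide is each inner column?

Inside the margins: 1322 − 20 = 1302 px.
1302 − 23·18 = 888; ÷24 gives c = 37 px.
Span of 21: 21·37 + 20·18 = 777 + 360 = 1137 px.
Subtracting 4 gutters of 4 leaves 1121 for 5 columns, so d = 224.2 px.

224.2 px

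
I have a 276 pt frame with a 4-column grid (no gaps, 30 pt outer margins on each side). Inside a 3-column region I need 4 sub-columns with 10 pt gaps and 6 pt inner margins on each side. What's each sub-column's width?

Subtract both margins: 276 − 2·30 = 216 pt.
With no gaps, each column is 216/4 = 54 pt.
3-column span = 3·54 = 162 pt.
Inner content = 162 − 2·6 = 150 pt.
4d + 3·10 = 150 → 4d = 120 → d = 30 pt.

30 pt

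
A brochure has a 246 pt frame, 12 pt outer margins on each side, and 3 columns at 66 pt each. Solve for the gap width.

Take off 24 pt of margins, leaving 222 pt.
Columns use 198 pt, leaving 24 pt across 2 gaps = 12 pt each.

12 pt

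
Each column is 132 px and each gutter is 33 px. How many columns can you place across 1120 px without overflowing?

Each extra column adds 132 + 33 = 165 px.
(1120 + 33) / 165 = 6.99, so 6 columns fit.

6 columns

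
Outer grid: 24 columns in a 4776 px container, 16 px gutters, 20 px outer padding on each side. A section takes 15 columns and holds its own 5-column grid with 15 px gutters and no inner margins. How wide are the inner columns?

578.8 px

Inside the margins: 4776 − 40 = 4736 px.
4736 − 23·16 = 4368; ÷24 gives c = 182 px.
15-column span = 15·182 + 14·16 = 2954 px.
2954 − 4·15 = 2894; ÷5 gives d = 578.8 px.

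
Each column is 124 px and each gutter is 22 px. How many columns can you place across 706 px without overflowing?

4 columns: 4·124 + 3·22 = 562 px ≤ 706.
5 columns: 708 px > 706. So 4.

4 columns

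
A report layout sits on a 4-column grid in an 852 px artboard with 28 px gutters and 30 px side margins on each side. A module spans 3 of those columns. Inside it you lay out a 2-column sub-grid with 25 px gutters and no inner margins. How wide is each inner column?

Take off 60 px of margins, leaving 792 px.
792 − 3·28 = 708; ÷4 gives c = 177 px.
3 columns plus 2 gutters: 531 + 56 = 587 px.
2d + 1·25 = 587 → 2d = 562 → d = 281 px.

281 px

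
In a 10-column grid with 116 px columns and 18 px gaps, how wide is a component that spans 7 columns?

7 columns plus 6 gaps: 812 + 108 = 920 px.

920 px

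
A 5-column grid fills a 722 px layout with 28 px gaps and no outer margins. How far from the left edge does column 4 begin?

450 px

Subtracting 4 gaps of 28 leaves 610 for 5 columns, so c = 122 px.
No margin, so column 4 starts at 3·(column + gutter) = 3·150 = 450 px.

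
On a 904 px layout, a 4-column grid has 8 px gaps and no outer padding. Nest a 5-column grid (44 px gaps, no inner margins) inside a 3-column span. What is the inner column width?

904 − 3·8 = 880; ÷4 gives c = 220 px.
3-column span = 3·220 + 2·8 = 676 px.
676 − 4·44 = 500; ÷5 gives d = 100 px.

100 px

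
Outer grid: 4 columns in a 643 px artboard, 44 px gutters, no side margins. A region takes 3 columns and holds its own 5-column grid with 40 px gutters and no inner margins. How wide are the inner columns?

62.25 px

4c + 3·44 = 643 → 4c = 511 → c = 127.75 px.
Span of 3: 3·127.75 + 2·44 = 383.25 + 88 = 471.25 px.
471.25 − 4·40 = 311.25; ÷5 gives d = 62.25 px.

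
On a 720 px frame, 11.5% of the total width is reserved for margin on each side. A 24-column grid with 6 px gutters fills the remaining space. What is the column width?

17.35 px

Each margin = 11.5% of 720 = 82.8 px; content = 720 − 2·82.8 = 554.4 px.
24c + 23·6 = 554.4 → 24c = 416.4 → c = 17.35 px.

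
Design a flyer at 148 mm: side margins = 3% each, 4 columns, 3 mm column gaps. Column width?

Margins: 3% × 148 = 4.44 mm each, so content = 148 − 8.88 = 139.12 mm.
Subtracting 3 column gaps of 3 leaves 130.12 for 4 columns, so c = 32.53 mm.

32.53 mm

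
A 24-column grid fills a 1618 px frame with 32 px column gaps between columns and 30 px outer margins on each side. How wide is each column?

34.25 px

Subtract both margins: 1618 − 2·30 = 1558 px.
24c + 23·32 = 1558 → 24c = 822 → c = 34.25 px.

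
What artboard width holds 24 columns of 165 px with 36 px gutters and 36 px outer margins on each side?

Artboard = 2·36 + 24·165 + 23·36 = 72 + 3960 + 828 = 4860 px.

4860 px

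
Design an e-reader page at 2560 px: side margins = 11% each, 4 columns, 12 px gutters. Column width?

490.2 px

2560 × (1 − 2·11%) = 2560 × 78% = 1996.8 px for the columns.
4 columns + 3 gutters: 4c + 3·12 = 1996.8.
4c = 1996.8 − 36 = 1960.8, so c = 490.2 px.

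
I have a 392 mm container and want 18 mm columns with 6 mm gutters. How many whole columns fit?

16 columns

k columns need k·18 + (k−1)·6 = k·24 − 6.
k·24 − 6 ≤ 392 → k ≤ 398 / 24 ≈ 16.58, so k = 16.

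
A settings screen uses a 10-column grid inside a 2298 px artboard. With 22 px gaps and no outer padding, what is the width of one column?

210 px

Subtracting 9 gaps of 22 leaves 2100 for 10 columns, so c = 210 px.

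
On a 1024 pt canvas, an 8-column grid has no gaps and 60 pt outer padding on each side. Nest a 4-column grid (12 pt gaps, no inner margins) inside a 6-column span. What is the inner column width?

Take off 120 pt of margins, leaving 904 pt.
8c = 904 → c = 113 pt.
With no gaps, 6 columns span 6·113 = 678 pt.
678 − 3·12 = 642; ÷4 gives d = 160.5 pt.

160.5 pt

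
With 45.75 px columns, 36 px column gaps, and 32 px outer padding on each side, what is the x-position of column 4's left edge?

Before column 4: the margin + 3 columns + 3 column gaps.
Offset = 32 + 3·(45.75 + 36) = 32 + 245.25 = 277.25 px.

277.25 px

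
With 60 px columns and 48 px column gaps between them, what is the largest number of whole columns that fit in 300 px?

3 columns

Each extra column adds 60 + 48 = 108 px.
(300 + 48) / 108 = 3.22, so 3 columns fit.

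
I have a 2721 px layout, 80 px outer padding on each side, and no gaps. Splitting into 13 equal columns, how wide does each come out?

197 px

Subtract both margins: 2721 − 2·80 = 2561 px.
2561 / 13 = 197 px per column.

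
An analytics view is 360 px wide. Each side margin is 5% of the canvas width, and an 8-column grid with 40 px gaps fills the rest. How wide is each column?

Margins: 5% × 360 = 18 px each, so content = 360 − 36 = 324 px.
Subtracting 7 gaps of 40 leaves 44 for 8 columns, so c = 5.5 px.

5.5 px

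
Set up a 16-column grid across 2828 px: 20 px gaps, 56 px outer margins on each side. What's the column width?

151 px

Take off 112 px of margins, leaving 2716 px.
16 columns + 15 gaps: 16c + 15·20 = 2716.
16c = 2716 − 300 = 2416, so c = 151 px.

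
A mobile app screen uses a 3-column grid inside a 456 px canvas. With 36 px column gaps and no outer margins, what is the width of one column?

456 − 2·36 = 384; ÷3 gives c = 128 px.

128 px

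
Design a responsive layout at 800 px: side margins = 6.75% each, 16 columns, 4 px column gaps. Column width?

39.5 px

Margins: 6.75% × 800 = 54 px each, so content = 800 − 108 = 692 px.
16c + 15·4 = 692 → 16c = 632 → c = 39.5 px.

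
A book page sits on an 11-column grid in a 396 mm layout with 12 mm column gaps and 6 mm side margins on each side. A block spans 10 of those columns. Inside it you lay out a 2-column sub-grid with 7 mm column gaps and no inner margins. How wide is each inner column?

Take off 12 mm of margins, leaving 384 mm.
11 columns + 10 column gaps: 11c + 10·12 = 384.
11c = 384 − 120 = 264, so c = 24 mm.
10 columns plus 9 column gaps: 240 + 108 = 348 mm.
348 − 1·7 = 341; ÷2 gives d = 170.5 mm.

170.5 mm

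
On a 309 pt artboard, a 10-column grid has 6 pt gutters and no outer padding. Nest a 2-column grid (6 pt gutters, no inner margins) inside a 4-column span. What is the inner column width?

Subtracting 9 gutters of 6 leaves 255 for 10 columns, so c = 25.5 pt.
Span of 4: 4·25.5 + 3·6 = 102 + 18 = 120 pt.
2d + 1·6 = 120 → 2d = 114 → d = 57 pt.

57 pt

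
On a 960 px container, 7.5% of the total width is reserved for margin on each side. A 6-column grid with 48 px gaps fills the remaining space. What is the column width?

960 × (1 − 2·7.5%) = 960 × 85% = 816 px for the columns.
6 columns + 5 gaps: 6c + 5·48 = 816.
6c = 816 − 240 = 576, so c = 96 px.

96 px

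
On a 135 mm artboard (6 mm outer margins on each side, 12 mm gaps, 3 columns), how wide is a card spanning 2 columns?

78 mm

Take off 12 mm of margins, leaving 123 mm.
Subtracting 2 gaps of 12 leaves 99 for 3 columns, so c = 33 mm.
2-column span = 2·33 + 1·12 = 78 mm.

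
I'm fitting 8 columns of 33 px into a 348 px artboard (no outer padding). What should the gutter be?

Columns use 264 px, leaving 84 px across 7 gutters = 12 px each.

12 px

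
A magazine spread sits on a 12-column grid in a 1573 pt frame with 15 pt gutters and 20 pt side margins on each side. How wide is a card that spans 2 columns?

Inside the margins: 1573 − 40 = 1533 pt.
12 columns + 11 gutters: 12c + 11·15 = 1533.
12c = 1533 − 165 = 1368, so c = 114 pt.
Span of 2: 2·114 + 1·15 = 228 + 15 = 243 pt.

243 pt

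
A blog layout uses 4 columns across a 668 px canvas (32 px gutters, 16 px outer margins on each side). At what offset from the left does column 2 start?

Subtract both margins: 668 − 2·16 = 636 px.
636 − 3·32 = 540; ÷4 gives c = 135 px.
Each column+gutter stride is 167 px; 1 of them past the 16 px margin is 16 + 167 = 183 px.

183 px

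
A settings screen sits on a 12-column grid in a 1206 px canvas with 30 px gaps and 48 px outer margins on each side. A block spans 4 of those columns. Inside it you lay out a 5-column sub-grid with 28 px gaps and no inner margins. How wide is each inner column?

47.6 px

Inside the margins: 1206 − 96 = 1110 px.
12 columns + 11 gaps: 12c + 11·30 = 1110.
12c = 1110 − 330 = 780, so c = 65 px.
4-column span = 4·65 + 3·30 = 350 px.
350 − 4·28 = 238; ÷5 gives d = 47.6 px.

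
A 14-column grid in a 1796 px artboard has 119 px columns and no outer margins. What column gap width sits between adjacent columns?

14·119 + 13g = 1796 → 13g = 130 → g = 10 px.

10 px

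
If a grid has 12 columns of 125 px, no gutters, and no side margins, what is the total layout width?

Layout = 12·125 = 1500 = 1500 px.

1500 px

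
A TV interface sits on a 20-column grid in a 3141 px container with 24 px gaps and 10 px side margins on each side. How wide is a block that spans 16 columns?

Take off 20 px of margins, leaving 3121 px.
3121 − 19·24 = 2665; ÷20 gives c = 133.25 px.
16-column span = 16·133.25 + 15·24 = 2492 px.

2492 px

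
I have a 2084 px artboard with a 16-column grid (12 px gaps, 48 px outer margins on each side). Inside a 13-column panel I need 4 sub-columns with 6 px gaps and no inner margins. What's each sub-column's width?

Subtract both margins: 2084 − 2·48 = 1988 px.
1988 − 15·12 = 1808; ÷16 gives c = 113 px.
Span of 13: 13·113 + 12·12 = 1469 + 144 = 1613 px.
4 columns + 3 gaps: 4d + 3·6 = 1613.
4d = 1613 − 18 = 1595, so d = 398.75 px.

398.75 px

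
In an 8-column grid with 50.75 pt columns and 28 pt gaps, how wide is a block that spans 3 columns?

208.25 pt

3 columns plus 2 gaps: 152.25 + 56 = 208.25 pt.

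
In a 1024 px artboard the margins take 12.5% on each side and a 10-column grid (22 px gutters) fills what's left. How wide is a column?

Margins: 12.5% × 1024 = 128 px each, so content = 1024 − 256 = 768 px.
768 − 9·22 = 570; ÷10 gives c = 57 px.

57 px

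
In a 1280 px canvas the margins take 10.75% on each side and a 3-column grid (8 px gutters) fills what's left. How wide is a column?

Each margin = 10.75% of 1280 = 137.6 px; content = 1280 − 2·137.6 = 1004.8 px.
1004.8 − 2·8 = 988.8; ÷3 gives c = 329.6 px.

329.6 px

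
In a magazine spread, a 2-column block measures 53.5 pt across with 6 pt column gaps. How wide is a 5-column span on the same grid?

53.5 − 1·6 = 47.5; ÷2 gives c = 23.75 pt.
Span of 5: 5·23.75 + 4·6 = 118.75 + 24 = 142.75 pt.

142.75 pt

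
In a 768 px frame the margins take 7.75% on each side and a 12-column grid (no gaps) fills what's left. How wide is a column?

54.08 px

Each margin = 7.75% of 768 = 59.52 px; content = 768 − 2·59.52 = 648.96 px.
648.96 / 12 = 54.08 px per column.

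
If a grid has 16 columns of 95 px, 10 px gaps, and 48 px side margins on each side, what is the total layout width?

Adding margins, columns and gutters: 96 + 1520 + 150 = 1766 px.

1766 px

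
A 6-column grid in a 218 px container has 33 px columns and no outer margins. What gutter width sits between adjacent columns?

4 px

Columns use 198 px, leaving 20 px across 5 gutters = 4 px each.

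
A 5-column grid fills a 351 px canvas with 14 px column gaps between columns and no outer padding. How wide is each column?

5 columns + 4 column gaps: 5c + 4·14 = 351.
5c = 351 − 56 = 295, so c = 59 px.

59 px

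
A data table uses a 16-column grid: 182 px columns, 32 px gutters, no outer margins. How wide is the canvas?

Summing: 2912 + 480 = 3392 px.

3392 px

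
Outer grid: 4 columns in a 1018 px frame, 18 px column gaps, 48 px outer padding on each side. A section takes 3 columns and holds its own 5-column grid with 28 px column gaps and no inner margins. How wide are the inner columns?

Inside the margins: 1018 − 96 = 922 px.
4 columns + 3 column gaps: 4c + 3·18 = 922.
4c = 922 − 54 = 868, so c = 217 px.
Span of 3: 3·217 + 2·18 = 651 + 36 = 687 px.
5d + 4·28 = 687 → 5d = 575 → d = 115 px.

115 px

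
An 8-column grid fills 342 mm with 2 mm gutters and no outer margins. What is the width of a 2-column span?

84 mm

8 columns + 7 gutters: 8c + 7·2 = 342.
8c = 342 − 14 = 328, so c = 41 mm.
2-column span = 2·41 + 1·2 = 84 mm.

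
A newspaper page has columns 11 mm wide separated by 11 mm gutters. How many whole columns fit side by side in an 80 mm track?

Each extra column adds 11 + 11 = 22 mm.
(80 + 11) / 22 = 4.14, so 4 columns fit.

4 columns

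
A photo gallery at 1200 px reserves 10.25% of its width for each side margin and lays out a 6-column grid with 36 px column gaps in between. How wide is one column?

1200 × (1 − 2·10.25%) = 1200 × 79.5% = 954 px for the columns.
954 − 5·36 = 774; ÷6 gives c = 129 px.

129 px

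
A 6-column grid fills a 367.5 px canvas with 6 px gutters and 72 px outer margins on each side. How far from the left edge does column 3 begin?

Subtract both margins: 367.5 − 2·72 = 223.5 px.
6c + 5·6 = 223.5 → 6c = 193.5 → c = 32.25 px.
Column 3 starts at margin + 2·(column + gutter) = 72 + 2·38.25 = 148.5 px.

148.5 px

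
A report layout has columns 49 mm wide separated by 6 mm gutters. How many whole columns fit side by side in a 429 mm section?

7 columns

k columns need k·49 + (k−1)·6 = k·55 − 6.
k·55 − 6 ≤ 429 → k ≤ 435 / 55 ≈ 7.91, so k = 7.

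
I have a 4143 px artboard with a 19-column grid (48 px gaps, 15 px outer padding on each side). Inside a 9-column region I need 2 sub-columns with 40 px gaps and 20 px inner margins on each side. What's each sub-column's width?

Inside the margins: 4143 − 30 = 4113 px.
19c + 18·48 = 4113 → 19c = 3249 → c = 171 px.
Span of 9: 9·171 + 8·48 = 1539 + 384 = 1923 px.
Inner content = 1923 − 2·20 = 1883 px.
2d + 1·40 = 1883 → 2d = 1843 → d = 921.5 px.

921.5 px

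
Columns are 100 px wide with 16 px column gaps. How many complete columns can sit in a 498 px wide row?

4 columns

4 columns: 4·100 + 3·16 = 448 px ≤ 498.
5 columns: 564 px > 498. So 4.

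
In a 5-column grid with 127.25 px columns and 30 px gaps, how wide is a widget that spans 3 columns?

441.75 px

3 columns plus 2 gaps: 381.75 + 60 = 441.75 px.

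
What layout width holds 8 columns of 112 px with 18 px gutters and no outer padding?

1022 px

Layout = 8·112 + 7·18 = 896 + 126 = 1022 px.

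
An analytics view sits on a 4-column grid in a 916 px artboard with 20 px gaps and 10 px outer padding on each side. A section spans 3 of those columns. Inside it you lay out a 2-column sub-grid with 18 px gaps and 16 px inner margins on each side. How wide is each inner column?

308.5 px

Take off 20 px of margins, leaving 896 px.
4 columns + 3 gaps: 4c + 3·20 = 896.
4c = 896 − 60 = 836, so c = 209 px.
Span of 3: 3·209 + 2·20 = 627 + 40 = 667 px.
Inner content = 667 − 2·16 = 635 px.
2 columns + 1 gap: 2d + 1·18 = 635.
2d = 635 − 18 = 617, so d = 308.5 px.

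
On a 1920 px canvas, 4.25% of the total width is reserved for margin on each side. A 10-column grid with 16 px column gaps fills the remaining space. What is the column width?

Margins: 4.25% × 1920 = 81.6 px each, so content = 1920 − 163.2 = 1756.8 px.
Subtracting 9 column gaps of 16 leaves 1612.8 for 10 columns, so c = 161.28 px.

161.28 px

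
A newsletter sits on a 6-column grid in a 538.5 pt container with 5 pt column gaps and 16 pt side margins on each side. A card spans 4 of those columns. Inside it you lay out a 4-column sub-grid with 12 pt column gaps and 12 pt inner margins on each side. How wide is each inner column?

Subtract both margins: 538.5 − 2·16 = 506.5 pt.
Subtracting 5 column gaps of 5 leaves 481.5 for 6 columns, so c = 80.25 pt.
4 columns plus 3 column gaps: 321 + 15 = 336 pt.
Inner content = 336 − 2·12 = 312 pt.
4 columns + 3 column gaps: 4d + 3·12 = 312.
4d = 312 − 36 = 276, so d = 69 pt.

69 pt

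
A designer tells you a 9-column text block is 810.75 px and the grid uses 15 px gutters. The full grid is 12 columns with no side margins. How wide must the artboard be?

Subtracting 8 gutters of 15 leaves 690.75 for 9 columns, so c = 76.75 px.
Summing: 921 + 165 = 1086 px.

1086 px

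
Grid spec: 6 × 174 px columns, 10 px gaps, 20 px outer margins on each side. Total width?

Total width: 2·20 + 6·174 + 5·10 = 1134 px.

1134 px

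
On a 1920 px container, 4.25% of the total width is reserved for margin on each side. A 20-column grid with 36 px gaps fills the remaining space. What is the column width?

Margins: 4.25% × 1920 = 81.6 px each, so content = 1920 − 163.2 = 1756.8 px.
1756.8 − 19·36 = 1072.8; ÷20 gives c = 53.64 px.

53.64 px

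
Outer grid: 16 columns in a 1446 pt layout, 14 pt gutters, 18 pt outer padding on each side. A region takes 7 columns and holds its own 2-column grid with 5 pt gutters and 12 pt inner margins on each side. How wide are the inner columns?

Subtract both margins: 1446 − 2·18 = 1410 pt.
Subtracting 15 gutters of 14 leaves 1200 for 16 columns, so c = 75 pt.
7-column span = 7·75 + 6·14 = 609 pt.
Inner content = 609 − 2·12 = 585 pt.
2 columns + 1 gutter: 2d + 1·5 = 585.
2d = 585 − 5 = 580, so d = 290 pt.

290 pt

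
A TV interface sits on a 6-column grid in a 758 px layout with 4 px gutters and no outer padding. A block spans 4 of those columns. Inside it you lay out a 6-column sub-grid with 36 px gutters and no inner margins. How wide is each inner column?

54 px

6 columns + 5 gutters: 6c + 5·4 = 758.
6c = 758 − 20 = 738, so c = 123 px.
4 columns plus 3 gutters: 492 + 12 = 504 px.
6 columns + 5 gutters: 6d + 5·36 = 504.
6d = 504 − 180 = 324, so d = 54 px.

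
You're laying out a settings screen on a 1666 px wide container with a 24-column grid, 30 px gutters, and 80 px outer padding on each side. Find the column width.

Content width = 1666 − 2·80 = 1506 px.
24 columns + 23 gutters: 24c + 23·30 = 1506.
24c = 1506 − 690 = 816, so c = 34 px.

34 px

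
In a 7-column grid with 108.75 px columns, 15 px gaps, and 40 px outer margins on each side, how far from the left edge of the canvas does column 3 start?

Before column 3: the margin + 2 columns + 2 gaps.
Offset = 40 + 2·(108.75 + 15) = 40 + 247.5 = 287.5 px.

287.5 px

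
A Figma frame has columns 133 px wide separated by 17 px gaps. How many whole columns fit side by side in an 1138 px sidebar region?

Each extra column adds 133 + 17 = 150 px.
(1138 + 17) / 150 = 7.70, so 7 columns fit.

7 columns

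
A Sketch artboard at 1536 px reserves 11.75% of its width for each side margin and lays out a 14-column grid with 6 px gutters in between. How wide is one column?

78.36 px

Margins: 11.75% × 1536 = 180.48 px each, so content = 1536 − 360.96 = 1175.04 px.
14 columns + 13 gutters: 14c + 13·6 = 1175.04.
14c = 1175.04 − 78 = 1097.04, so c = 78.36 px.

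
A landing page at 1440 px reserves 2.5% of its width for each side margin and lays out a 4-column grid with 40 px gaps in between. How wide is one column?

312 px

Each margin = 2.5% of 1440 = 36 px; content = 1440 − 2·36 = 1368 px.
4c + 3·40 = 1368 → 4c = 1248 → c = 312 px.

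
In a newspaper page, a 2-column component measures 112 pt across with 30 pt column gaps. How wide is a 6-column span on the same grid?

2 columns + 1 column gap: 2c + 1·30 = 112.
2c = 112 − 30 = 82, so c = 41 pt.
Span of 6: 6·41 + 5·30 = 246 + 150 = 396 pt.

396 pt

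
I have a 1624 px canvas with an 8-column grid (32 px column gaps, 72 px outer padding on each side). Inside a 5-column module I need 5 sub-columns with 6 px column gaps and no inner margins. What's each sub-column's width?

177.8 px

Take off 144 px of margins, leaving 1480 px.
8 columns + 7 column gaps: 8c + 7·32 = 1480.
8c = 1480 − 224 = 1256, so c = 157 px.
5-column span = 5·157 + 4·32 = 913 px.
5d + 4·6 = 913 → 5d = 889 → d = 177.8 px.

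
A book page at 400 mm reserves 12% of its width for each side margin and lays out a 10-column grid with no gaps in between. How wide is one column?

Each margin = 12% of 400 = 48 mm; content = 400 − 2·48 = 304 mm.
304 / 10 = 30.4 mm per column.

30.4 mm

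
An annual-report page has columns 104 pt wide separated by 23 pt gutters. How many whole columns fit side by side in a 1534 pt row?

12 columns

k columns need k·104 + (k−1)·23 = k·127 − 23.
k·127 − 23 ≤ 1534 → k ≤ 1557 / 127 ≈ 12.26, so k = 12.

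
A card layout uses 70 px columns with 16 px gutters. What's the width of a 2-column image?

Span of 2: 2·70 + 1·16 = 140 + 16 = 156 px.

156 px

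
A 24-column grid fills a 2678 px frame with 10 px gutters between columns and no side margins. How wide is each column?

24 columns + 23 gutters: 24c + 23·10 = 2678.
24c = 2678 − 230 = 2448, so c = 102 px.

102 px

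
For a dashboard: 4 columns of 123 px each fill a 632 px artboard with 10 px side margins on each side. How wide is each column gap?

40 px

Take off 20 px of margins, leaving 612 px.
4·123 + 3g = 612 → 3g = 120 → g = 40 px.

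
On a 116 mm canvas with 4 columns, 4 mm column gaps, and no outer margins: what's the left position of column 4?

4c + 3·4 = 116 → 4c = 104 → c = 26 mm.
Each column+gutter stride is 30 mm; with no margin, 3 of them is 90 mm.

90 mm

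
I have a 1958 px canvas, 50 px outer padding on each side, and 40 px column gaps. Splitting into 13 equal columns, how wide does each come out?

Subtract both margins: 1958 − 2·50 = 1858 px.
Subtracting 12 column gaps of 40 leaves 1378 for 13 columns, so c = 106 px.

106 px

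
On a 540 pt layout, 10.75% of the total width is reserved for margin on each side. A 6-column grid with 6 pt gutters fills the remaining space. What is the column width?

65.65 pt

Margins: 10.75% × 540 = 58.05 pt each, so content = 540 − 116.1 = 423.9 pt.
423.9 − 5·6 = 393.9; ÷6 gives c = 65.65 pt.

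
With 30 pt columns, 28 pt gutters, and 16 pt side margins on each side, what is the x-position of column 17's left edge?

944 pt

Each column+gutter stride is 58 pt; 16 of them past the 16 pt margin is 16 + 928 = 944 pt.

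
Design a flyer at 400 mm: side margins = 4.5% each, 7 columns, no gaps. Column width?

52 mm

Margins: 4.5% × 400 = 18 mm each, so content = 400 − 36 = 364 mm.
With no gaps, each column is 364/7 = 52 mm.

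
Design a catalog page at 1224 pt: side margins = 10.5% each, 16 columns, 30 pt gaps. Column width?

32.31 pt

Each margin = 10.5% of 1224 = 128.52 pt; content = 1224 − 2·128.52 = 966.96 pt.
16c + 15·30 = 966.96 → 16c = 516.96 → c = 32.31 pt.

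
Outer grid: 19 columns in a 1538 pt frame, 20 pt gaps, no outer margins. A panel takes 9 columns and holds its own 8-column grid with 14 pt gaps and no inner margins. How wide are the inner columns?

19c + 18·20 = 1538 → 19c = 1178 → c = 62 pt.
9-column span = 9·62 + 8·20 = 718 pt.
Subtracting 7 gaps of 14 leaves 620 for 8 columns, so d = 77.5 pt.

77.5 pt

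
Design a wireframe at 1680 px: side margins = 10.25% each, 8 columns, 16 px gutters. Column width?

152.95 px

Margins: 10.25% × 1680 = 172.2 px each, so content = 1680 − 344.4 = 1335.6 px.
Subtracting 7 gutters of 16 leaves 1223.6 for 8 columns, so c = 152.95 px.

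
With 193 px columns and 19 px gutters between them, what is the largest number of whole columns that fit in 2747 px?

13 columns

13 columns: 13·193 + 12·19 = 2737 px ≤ 2747.
14 columns: 2949 px > 2747. So 13.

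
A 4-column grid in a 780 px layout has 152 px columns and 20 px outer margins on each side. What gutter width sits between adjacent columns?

44 px

Take off 40 px of margins, leaving 740 px.
Columns use 608 px, leaving 132 px across 3 gutters = 44 px each.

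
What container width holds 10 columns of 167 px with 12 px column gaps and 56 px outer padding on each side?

1890 px

Container = 2·56 + 10·167 + 9·12 = 112 + 1670 + 108 = 1890 px.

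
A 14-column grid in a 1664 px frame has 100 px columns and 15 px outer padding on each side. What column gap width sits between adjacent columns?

Content width = 1664 − 2·15 = 1634 px.
14 columns take 14·100 = 1400 px; remaining 234 splits into 13 column gaps.
g = 234 / 13 = 18 px.

18 px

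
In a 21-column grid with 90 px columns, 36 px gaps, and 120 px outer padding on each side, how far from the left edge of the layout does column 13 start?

1632 px

Before column 13: the margin + 12 columns + 12 gaps.
Offset = 120 + 12·(90 + 36) = 120 + 1512 = 1632 px.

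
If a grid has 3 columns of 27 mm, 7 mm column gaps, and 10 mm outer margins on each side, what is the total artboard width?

115 mm

Adding margins, columns and gutters: 20 + 81 + 14 = 115 mm.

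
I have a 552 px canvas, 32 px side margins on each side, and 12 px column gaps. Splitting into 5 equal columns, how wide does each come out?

88 px

Subtract both margins: 552 − 2·32 = 488 px.
5 columns + 4 column gaps: 5c + 4·12 = 488.
5c = 488 − 48 = 440, so c = 88 px.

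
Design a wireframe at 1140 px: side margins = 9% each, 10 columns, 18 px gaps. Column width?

Margins: 9% × 1140 = 102.6 px each, so content = 1140 − 205.2 = 934.8 px.
10c + 9·18 = 934.8 → 10c = 772.8 → c = 77.28 px.

77.28 px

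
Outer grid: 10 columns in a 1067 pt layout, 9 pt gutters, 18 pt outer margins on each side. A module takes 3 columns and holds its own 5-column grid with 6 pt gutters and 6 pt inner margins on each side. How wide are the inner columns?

53.4 pt

Inside the margins: 1067 − 36 = 1031 pt.
Subtracting 9 gutters of 9 leaves 950 for 10 columns, so c = 95 pt.
Span of 3: 3·95 + 2·9 = 285 + 18 = 303 pt.
Inner content = 303 − 2·6 = 291 pt.
Subtracting 4 gutters of 6 leaves 267 for 5 columns, so d = 53.4 pt.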